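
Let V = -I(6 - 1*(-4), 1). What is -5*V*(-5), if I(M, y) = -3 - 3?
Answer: 150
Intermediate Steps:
I(M, y) = -6
V = 6 (V = -1*(-6) = 6)
-5*V*(-5) = -5*6*(-5) = -30*(-5) = 150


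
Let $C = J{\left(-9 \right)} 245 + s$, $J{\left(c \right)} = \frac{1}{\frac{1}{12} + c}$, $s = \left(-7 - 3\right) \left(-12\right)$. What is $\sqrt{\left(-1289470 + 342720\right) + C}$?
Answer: $\frac{5 i \sqrt{433531258}}{107} \approx 972.96 i$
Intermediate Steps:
$s = 120$ ($s = \left(-10\right) \left(-12\right) = 120$)
$J{\left(c \right)} = \frac{1}{\frac{1}{12} + c}$
$C = \frac{9900}{107}$ ($C = \frac{12}{1 + 12 \left(-9\right)} 245 + 120 = \frac{12}{1 - 108} \cdot 245 + 120 = \frac{12}{-107} \cdot 245 + 120 = 12 \left(- \frac{1}{107}\right) 245 + 120 = \left(- \frac{12}{107}\right) 245 + 120 = - \frac{2940}{107} + 120 = \frac{9900}{107} \approx 92.523$)
$\sqrt{\left(-1289470 + 342720\right) + C} = \sqrt{\left(-1289470 + 342720\right) + \frac{9900}{107}} = \sqrt{-946750 + \frac{9900}{107}} = \sqrt{- \frac{101292350}{107}} = \frac{5 i \sqrt{433531258}}{107}$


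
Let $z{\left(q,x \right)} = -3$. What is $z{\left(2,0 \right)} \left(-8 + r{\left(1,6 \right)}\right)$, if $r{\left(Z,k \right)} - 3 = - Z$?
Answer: $18$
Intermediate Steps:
$r{\left(Z,k \right)} = 3 - Z$
$z{\left(2,0 \right)} \left(-8 + r{\left(1,6 \right)}\right) = - 3 \left(-8 + \left(3 - 1\right)\right) = - 3 \left(-8 + 2\right) = \left(-3\right) \left(-6\right) = 18$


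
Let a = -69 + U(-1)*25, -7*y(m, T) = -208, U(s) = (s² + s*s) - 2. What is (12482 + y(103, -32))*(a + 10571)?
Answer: 919786164/7 ≈ 1.3140e+8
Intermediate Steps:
U(s) = -2 + 2*s² (U(s) = (s² + s²) - 2 = 2*s² - 2 = -2 + 2*s²)
y(m, T) = 208/7 (y(m, T) = -⅐*(-208) = 208/7)
a = -69 (a = -69 + (-2 + 2*(-1)²)*25 = -69 + (-2 + 2*1)*25 = -69 + (-2 + 2)*25 = -69 + 0*25 = -69 + 0 = -69)
(12482 + y(103, -32))*(a + 10571) = (12482 + 208/7)*(-69 + 10571) = (87582/7)*10502 = 919786164/7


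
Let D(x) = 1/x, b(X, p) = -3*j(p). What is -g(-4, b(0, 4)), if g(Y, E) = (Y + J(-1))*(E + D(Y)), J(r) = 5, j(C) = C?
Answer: 49/4 ≈ 12.250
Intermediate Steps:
b(X, p) = -3*p
g(Y, E) = (5 + Y)*(E + 1/Y) (g(Y, E) = (Y + 5)*(E + 1/Y) = (5 + Y)*(E + 1/Y))
-g(-4, b(0, 4)) = -(1 + 5*(-3*4) + 5/(-4) - 3*4*(-4)) = -(1 + 5*(-12) + 5*(-¼) - 12*(-4)) = -(1 - 60 - 5/4 + 48) = -1*(-49/4) = 49/4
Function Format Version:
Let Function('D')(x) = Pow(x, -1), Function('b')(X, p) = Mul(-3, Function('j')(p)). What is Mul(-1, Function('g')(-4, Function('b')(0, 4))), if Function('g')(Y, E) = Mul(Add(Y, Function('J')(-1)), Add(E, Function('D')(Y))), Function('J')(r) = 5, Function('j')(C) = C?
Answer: Rational(49, 4) ≈ 12.250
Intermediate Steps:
Function('b')(X, p) = Mul(-3, p)
Function('g')(Y, E) = Mul(Add(5, Y), Add(E, Pow(Y, -1))) (Function('g')(Y, E) = Mul(Add(Y, 5), Add(E, Pow(Y, -1))) = Mul(Add(5, Y), Add(E, Pow(Y, -1))))
Mul(-1, Function('g')(-4, Function('b')(0, 4))) = Mul(-1, Add(1, Mul(5, Mul(-3, 4)), Mul(5, Pow(-4, -1)), Mul(Mul(-3, 4), -4))) = Mul(-1, Add(1, Mul(5, -12), Mul(5, Rational(-1, 4)), Mul(-12, -4))) = Mul(-1, Add(1, -60, Rational(-5, 4), 48)) = Mul(-1, Rational(-49, 4)) = Rational(49, 4)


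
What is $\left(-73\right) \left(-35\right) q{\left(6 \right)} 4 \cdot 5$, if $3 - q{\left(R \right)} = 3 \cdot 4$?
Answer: $-459900$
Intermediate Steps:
$q{\left(R \right)} = -9$ ($q{\left(R \right)} = 3 - 3 \cdot 4 = 3 - 12 = -9$)
$\left(-73\right) \left(-35\right) q{\left(6 \right)} 4 \cdot 5 = \left(-73\right) \left(-35\right) \left(-9\right) 4 \cdot 5 = 2555 \left(\left(-36\right) 5\right) = 2555 \left(-180\right) = -459900$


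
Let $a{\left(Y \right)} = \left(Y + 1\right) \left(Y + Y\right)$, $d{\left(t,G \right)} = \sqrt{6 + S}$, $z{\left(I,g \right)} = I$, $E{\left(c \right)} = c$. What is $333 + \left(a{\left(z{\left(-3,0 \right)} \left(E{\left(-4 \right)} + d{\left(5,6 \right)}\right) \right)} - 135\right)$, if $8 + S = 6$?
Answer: $282$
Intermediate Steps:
$S = -2$ ($S = -8 + 6 = -2$)
$d{\left(t,G \right)} = 2$ ($d{\left(t,G \right)} = \sqrt{6 - 2} = \sqrt{4} = 2$)
$a{\left(Y \right)} = 2 Y \left(1 + Y\right)$ ($a{\left(Y \right)} = \left(1 + Y\right) 2 Y = 2 Y \left(1 + Y\right)$)
$333 + \left(a{\left(z{\left(-3,0 \right)} \left(E{\left(-4 \right)} + d{\left(5,6 \right)}\right) \right)} - 135\right) = 333 - \left(135 - 2 \left(- 3 \left(-4 + 2\right)\right) \left(1 - 3 \left(-4 + 2\right)\right)\right) = 333 - \left(135 - 2 \left(\left(-3\right) \left(-2\right)\right) \left(1 - -6\right)\right) = 333 - \left(135 - 12 \left(1 + 6\right)\right) = 333 - \left(135 - 84\right) = 333 + \left(84 - 135\right) = 333 - 51 = 282$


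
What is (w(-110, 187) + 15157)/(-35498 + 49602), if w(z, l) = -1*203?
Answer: 7477/7052 ≈ 1.0603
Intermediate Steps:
w(z, l) = -203
(w(-110, 187) + 15157)/(-35498 + 49602) = (-203 + 15157)/(-35498 + 49602) = 14954/14104 = 14954*(1/14104) = 7477/7052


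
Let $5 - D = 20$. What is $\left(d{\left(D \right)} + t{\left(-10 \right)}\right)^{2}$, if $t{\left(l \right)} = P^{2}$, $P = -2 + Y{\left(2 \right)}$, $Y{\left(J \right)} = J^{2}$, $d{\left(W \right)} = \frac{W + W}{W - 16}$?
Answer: $\frac{23716}{961} \approx 24.678$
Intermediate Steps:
$D = -15$ ($D = 5 - 20 = -15$)
$d{\left(W \right)} = \frac{2 W}{-16 + W}$
$P = 2$ ($P = -2 + 2^{2} = -2 + 4 = 2$)
$t{\left(l \right)} = 4$ ($t{\left(l \right)} = 2^{2} = 4$)
$\left(d{\left(D \right)} + t{\left(-10 \right)}\right)^{2} = \left(2 \left(-15\right) \frac{1}{-16 - 15} + 4\right)^{2} = \left(2 \left(-15\right) \frac{1}{-31} + 4\right)^{2} = \left(2 \left(-15\right) \left(- \frac{1}{31}\right) + 4\right)^{2} = \left(\frac{30}{31} + 4\right)^{2} = \left(\frac{154}{31}\right)^{2} = \frac{23716}{961}$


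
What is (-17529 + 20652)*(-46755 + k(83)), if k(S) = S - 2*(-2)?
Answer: -145744164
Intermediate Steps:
k(S) = 4 + S (k(S) = S + 4 = 4 + S)
(-17529 + 20652)*(-46755 + k(83)) = (-17529 + 20652)*(-46755 + (4 + 83)) = 3123*(-46755 + 87) = 3123*(-46668) = -145744164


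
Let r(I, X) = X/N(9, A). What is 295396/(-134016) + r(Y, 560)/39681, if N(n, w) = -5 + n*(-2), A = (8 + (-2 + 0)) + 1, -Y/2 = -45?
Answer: -22472670709/10192620384 ≈ -2.2048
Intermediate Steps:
Y = 90 (Y = -2*(-45) = 90)
A = 7 (A = (8 - 2) + 1 = 6 + 1 = 7)
N(n, w) = -5 - 2*n
r(I, X) = -X/23 (r(I, X) = X/(-5 - 2*9) = X/(-5 - 18) = X/(-23) = X*(-1/23) = -X/23)
295396/(-134016) + r(Y, 560)/39681 = 295396/(-134016) - 1/23*560/39681 = 295396*(-1/134016) - 560/23*1/39681 = -73849/33504 - 560/912663 = -22472670709/10192620384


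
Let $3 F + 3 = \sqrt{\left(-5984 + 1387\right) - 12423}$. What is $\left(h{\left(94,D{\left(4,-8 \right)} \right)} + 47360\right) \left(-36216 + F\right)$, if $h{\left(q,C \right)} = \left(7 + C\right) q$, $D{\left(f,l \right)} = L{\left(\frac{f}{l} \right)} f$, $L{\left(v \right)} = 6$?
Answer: $-1820773458 + 33516 i \sqrt{4255} \approx -1.8208 \cdot 10^{9} + 2.1863 \cdot 10^{6} i$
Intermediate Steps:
$D{\left(f,l \right)} = 6 f$
$F = -1 + \frac{2 i \sqrt{4255}}{3}$ ($F = -1 + \frac{\sqrt{\left(-5984 + 1387\right) - 12423}}{3} = -1 + \frac{\sqrt{-4597 - 12423}}{3} = -1 + \frac{\sqrt{-17020}}{3} = -1 + \frac{2 i \sqrt{4255}}{3} \approx -1.0 + 43.487 i$)
$h{\left(q,C \right)} = q \left(7 + C\right)$
$\left(h{\left(94,D{\left(4,-8 \right)} \right)} + 47360\right) \left(-36216 + F\right) = \left(94 \left(7 + 6 \cdot 4\right) + 47360\right) \left(-36216 - \left(1 - \frac{2 i \sqrt{4255}}{3}\right)\right) = \left(94 \left(7 + 24\right) + 47360\right) \left(-36217 + \frac{2 i \sqrt{4255}}{3}\right) = \left(94 \cdot 31 + 47360\right) \left(-36217 + \frac{2 i \sqrt{4255}}{3}\right) = \left(2914 + 47360\right) \left(-36217 + \frac{2 i \sqrt{4255}}{3}\right) = 50274 \left(-36217 + \frac{2 i \sqrt{4255}}{3}\right) = -1820773458 + 33516 i \sqrt{4255}$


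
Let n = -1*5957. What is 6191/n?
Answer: -6191/5957 ≈ -1.0393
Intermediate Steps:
n = -5957
6191/n = 6191/(-5957) = 6191*(-1/5957) = -6191/5957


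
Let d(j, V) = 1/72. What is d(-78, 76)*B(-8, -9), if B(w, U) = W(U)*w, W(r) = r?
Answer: 1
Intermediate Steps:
d(j, V) = 1/72
B(w, U) = U*w
d(-78, 76)*B(-8, -9) = (-9*(-8))/72 = (1/72)*72 = 1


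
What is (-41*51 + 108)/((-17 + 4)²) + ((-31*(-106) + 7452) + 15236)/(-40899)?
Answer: -28497441/2303977 ≈ -12.369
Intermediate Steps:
(-41*51 + 108)/((-17 + 4)²) + ((-31*(-106) + 7452) + 15236)/(-40899) = (-2091 + 108)/((-13)²) + ((3286 + 7452) + 15236)*(-1/40899) = -1983/169 + (10738 + 15236)*(-1/40899) = -1983*1/169 + 25974*(-1/40899) = -1983/169 - 8658/13633 = -28497441/2303977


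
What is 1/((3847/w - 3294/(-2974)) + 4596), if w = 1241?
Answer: 1845367/8489071148 ≈ 0.00021738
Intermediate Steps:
1/((3847/w - 3294/(-2974)) + 4596) = 1/((3847/1241 - 3294/(-2974)) + 4596) = 1/((3847*(1/1241) - 3294*(-1/2974)) + 4596) = 1/((3847/1241 + 1647/1487) + 4596) = 1/(7764416/1845367 + 4596) = 1/(8489071148/1845367) = 1845367/8489071148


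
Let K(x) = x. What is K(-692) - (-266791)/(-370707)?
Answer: -256796035/370707 ≈ -692.72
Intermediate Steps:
K(-692) - (-266791)/(-370707) = -692 - (-266791)/(-370707) = -692 - (-266791)*(-1)/370707 = -692 - 1*266791/370707 = -692 - 266791/370707 = -256796035/370707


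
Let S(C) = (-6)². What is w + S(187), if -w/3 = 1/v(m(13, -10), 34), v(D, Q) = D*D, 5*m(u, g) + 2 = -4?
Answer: 407/12 ≈ 33.917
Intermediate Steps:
m(u, g) = -6/5 (m(u, g) = -⅖ + (⅕)*(-4) = -⅖ - ⅘ = -6/5)
v(D, Q) = D²
S(C) = 36
w = -25/12 (w = -3/((-6/5)²) = -3/36/25 = -3*25/36 = -25/12 ≈ -2.0833)
w + S(187) = -25/12 + 36 = 407/12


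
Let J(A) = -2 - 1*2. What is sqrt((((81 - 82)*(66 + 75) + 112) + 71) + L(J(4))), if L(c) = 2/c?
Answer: sqrt(166)/2 ≈ 6.4420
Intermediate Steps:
J(A) = -4 (J(A) = -2 - 2 = -4)
sqrt((((81 - 82)*(66 + 75) + 112) + 71) + L(J(4))) = sqrt((((81 - 82)*(66 + 75) + 112) + 71) + 2/(-4)) = sqrt(((-1*141 + 112) + 71) + 2*(-1/4)) = sqrt(((-141 + 112) + 71) - 1/2) = sqrt((-29 + 71) - 1/2) = sqrt(42 - 1/2) = sqrt(83/2) = sqrt(166)/2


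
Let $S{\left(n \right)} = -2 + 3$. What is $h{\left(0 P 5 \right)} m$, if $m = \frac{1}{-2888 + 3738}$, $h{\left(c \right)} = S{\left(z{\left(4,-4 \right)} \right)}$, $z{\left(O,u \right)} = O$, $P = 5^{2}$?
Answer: $\frac{1}{850} \approx 0.0011765$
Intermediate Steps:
$P = 25$
$S{\left(n \right)} = 1$
$h{\left(c \right)} = 1$
$m = \frac{1}{850} \approx 0.0011765$
$h{\left(0 P 5 \right)} m = 1 \cdot \frac{1}{850} = \frac{1}{850}$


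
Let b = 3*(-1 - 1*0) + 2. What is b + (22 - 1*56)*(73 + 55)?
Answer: -4353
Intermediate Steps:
b = -1 (b = 3*(-1 + 0) + 2 = 3*(-1) + 2 = -3 + 2 = -1)
b + (22 - 1*56)*(73 + 55) = -1 + (22 - 1*56)*(73 + 55) = -1 + (22 - 56)*128 = -1 - 34*128 = -1 - 4352 = -4353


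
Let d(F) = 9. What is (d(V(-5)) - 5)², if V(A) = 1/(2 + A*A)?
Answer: 16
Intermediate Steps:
V(A) = 1/(2 + A²)
(d(V(-5)) - 5)² = (9 - 5)² = 4² = 16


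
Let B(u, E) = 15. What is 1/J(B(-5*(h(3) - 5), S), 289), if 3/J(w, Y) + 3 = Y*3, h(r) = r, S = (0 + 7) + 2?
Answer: 288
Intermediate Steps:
S = 9 (S = 7 + 2 = 9)
J(w, Y) = 3/(-3 + 3*Y) (J(w, Y) = 3/(-3 + Y*3) = 3/(-3 + 3*Y))
1/J(B(-5*(h(3) - 5), S), 289) = 1/(1/(-1 + 289)) = 1/(1/288) = 288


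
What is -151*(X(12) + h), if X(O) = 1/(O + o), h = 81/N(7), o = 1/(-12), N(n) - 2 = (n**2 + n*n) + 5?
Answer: -646431/5005 ≈ -129.16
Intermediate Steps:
N(n) = 7 + 2*n**2 (N(n) = 2 + ((n**2 + n*n) + 5) = 2 + ((n**2 + n**2) + 5) = 2 + (2*n**2 + 5) = 2 + (5 + 2*n**2) = 7 + 2*n**2)
o = -1/12 ≈ -0.083333
h = 27/35 (h = 81/(7 + 2*7**2) = 81/(7 + 2*49) = 81/(7 + 98) = 81/105 = 81*(1/105) = 27/35 ≈ 0.77143)
X(O) = 1/(-1/12 + O) (X(O) = 1/(O - 1/12) = 1/(-1/12 + O))
-151*(X(12) + h) = -151*(12/(-1 + 12*12) + 27/35) = -151*(12/(-1 + 144) + 27/35) = -151*(12/143 + 27/35) = -151*4281/5005 = -646431/5005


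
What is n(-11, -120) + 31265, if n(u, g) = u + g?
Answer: 31134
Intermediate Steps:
n(u, g) = g + u
n(-11, -120) + 31265 = (-120 - 11) + 31265 = -131 + 31265 = 31134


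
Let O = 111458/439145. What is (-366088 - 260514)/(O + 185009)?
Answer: -275169135290/81245888763 ≈ -3.3869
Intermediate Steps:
O = 111458/439145 (O = 111458*(1/439145) = 111458/439145 ≈ 0.25381)
(-366088 - 260514)/(O + 185009) = (-366088 - 260514)/(111458/439145 + 185009) = -626602/81245888763/439145 = -626602*439145/81245888763 = -275169135290/81245888763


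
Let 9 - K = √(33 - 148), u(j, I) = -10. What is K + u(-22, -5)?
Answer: -1 - I*√115 ≈ -1.0 - 10.724*I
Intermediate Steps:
K = 9 - I*√115 (K = 9 - √(33 - 148) = 9 - √(-115) = 9 - I*√115 ≈ 9.0 - 10.724*I)
K + u(-22, -5) = (9 - I*√115) - 10 = -1 - I*√115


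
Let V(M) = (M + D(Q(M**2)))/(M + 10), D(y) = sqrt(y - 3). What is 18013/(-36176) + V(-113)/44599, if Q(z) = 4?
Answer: -82742212349/166181582672 ≈ -0.49790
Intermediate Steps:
D(y) = sqrt(-3 + y)
V(M) = (1 + M)/(10 + M) (V(M) = (M + sqrt(-3 + 4))/(M + 10) = (M + sqrt(1))/(10 + M) = (M + 1)/(10 + M) = (1 + M)/(10 + M))
18013/(-36176) + V(-113)/44599 = 18013/(-36176) + ((1 - 113)/(10 - 113))/44599 = 18013*(-1/36176) + (-112/(-103))*(1/44599) = -18013/36176 - 1/103*(-112)*(1/44599) = -18013/36176 + (112/103)*(1/44599) = -18013/36176 + 112/4593697 = -82742212349/166181582672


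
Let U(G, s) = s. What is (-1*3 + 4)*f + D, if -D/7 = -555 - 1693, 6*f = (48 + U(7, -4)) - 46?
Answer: 47207/3 ≈ 15736.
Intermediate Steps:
f = -⅓ (f = ((48 - 4) - 46)/6 = (44 - 46)/6 = (⅙)*(-2) = -⅓ ≈ -0.33333)
D = 15736 (D = -7*(-555 - 1693) = -7*(-2248) = 15736)
(-1*3 + 4)*f + D = (-1*3 + 4)*(-⅓) + 15736 = (-3 + 4)*(-⅓) + 15736 = 1*(-⅓) + 15736 = -⅓ + 15736 = 47207/3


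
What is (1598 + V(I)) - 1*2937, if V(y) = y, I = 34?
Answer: -1305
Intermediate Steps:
(1598 + V(I)) - 1*2937 = (1598 + 34) - 1*2937 = 1632 - 2937 = -1305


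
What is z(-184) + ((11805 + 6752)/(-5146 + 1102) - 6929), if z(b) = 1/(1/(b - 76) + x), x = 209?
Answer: -507877899449/73248972 ≈ -6933.6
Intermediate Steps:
z(b) = 1/(209 + 1/(-76 + b)) (z(b) = 1/(1/(b - 76) + 209) = 1/(1/(-76 + b) + 209) = 1/(209 + 1/(-76 + b)))
z(-184) + ((11805 + 6752)/(-5146 + 1102) - 6929) = (-76 - 184)/(-15883 + 209*(-184)) + ((11805 + 6752)/(-5146 + 1102) - 6929) = -260/(-15883 - 38456) + (18557/(-4044) - 6929) = -260/(-54339) + (18557*(-1/4044) - 6929) = -1/54339*(-260) + (-18557/4044 - 6929) = 260/54339 - 28039433/4044 = -507877899449/73248972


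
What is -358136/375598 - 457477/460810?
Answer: -168430048203/86539657190 ≈ -1.9463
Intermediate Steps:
-358136/375598 - 457477/460810 = -358136*1/375598 - 457477*1/460810 = -179068/187799 - 457477/460810 = -168430048203/86539657190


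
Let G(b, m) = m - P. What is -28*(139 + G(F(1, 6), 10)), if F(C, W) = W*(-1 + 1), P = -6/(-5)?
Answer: -20692/5 ≈ -4138.4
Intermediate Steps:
P = 6/5 (P = -6*(-⅕) = 6/5 ≈ 1.2000)
F(C, W) = 0 (F(C, W) = W*0 = 0)
G(b, m) = -6/5 + m (G(b, m) = m - 1*6/5 = m - 6/5 = -6/5 + m)
-28*(139 + G(F(1, 6), 10)) = -28*(139 + (-6/5 + 10)) = -28*(139 + 44/5) = -28*739/5 = -20692/5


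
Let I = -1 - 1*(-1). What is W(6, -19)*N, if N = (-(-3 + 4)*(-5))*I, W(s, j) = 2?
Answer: 0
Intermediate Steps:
I = 0 (I = -1 + 1 = 0)
N = 0 (N = -(-3 + 4)*(-5)*0 = -(-5)*0 = -1*(-5)*0 = 5*0 = 0)
W(6, -19)*N = 2*0 = 0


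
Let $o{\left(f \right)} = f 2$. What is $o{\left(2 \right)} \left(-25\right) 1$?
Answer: $-100$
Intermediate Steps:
$o{\left(f \right)} = 2 f$
$o{\left(2 \right)} \left(-25\right) 1 = 2 \cdot 2 \left(-25\right) 1 = 4 \left(-25\right) 1 = \left(-100\right) 1 = -100$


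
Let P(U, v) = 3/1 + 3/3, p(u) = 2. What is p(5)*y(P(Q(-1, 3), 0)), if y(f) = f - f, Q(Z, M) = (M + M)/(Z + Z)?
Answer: 0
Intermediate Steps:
Q(Z, M) = M/Z (Q(Z, M) = (2*M)/((2*Z)) = (2*M)*(1/(2*Z)) = M/Z)
P(U, v) = 4 (P(U, v) = 3*1 + 3*(⅓) = 3 + 1 = 4)
y(f) = 0
p(5)*y(P(Q(-1, 3), 0)) = 2*0 = 0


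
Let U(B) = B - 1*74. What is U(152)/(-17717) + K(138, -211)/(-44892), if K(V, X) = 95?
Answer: -5184691/795351564 ≈ -0.0065187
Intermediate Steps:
U(B) = -74 + B (U(B) = B - 74 = -74 + B)
U(152)/(-17717) + K(138, -211)/(-44892) = (-74 + 152)/(-17717) + 95/(-44892) = 78*(-1/17717) + 95*(-1/44892) = -78/17717 - 95/44892 = -5184691/795351564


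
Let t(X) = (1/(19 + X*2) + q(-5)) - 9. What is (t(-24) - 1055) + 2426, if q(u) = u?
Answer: 39352/29 ≈ 1357.0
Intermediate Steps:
t(X) = -14 + 1/(19 + 2*X) (t(X) = (1/(19 + X*2) - 5) - 9 = (1/(19 + 2*X) - 5) - 9 = (-5 + 1/(19 + 2*X)) - 9 = -14 + 1/(19 + 2*X))
(t(-24) - 1055) + 2426 = ((-265 - 28*(-24))/(19 + 2*(-24)) - 1055) + 2426 = ((-265 + 672)/(19 - 48) - 1055) + 2426 = (407/(-29) - 1055) + 2426 = (-1/29*407 - 1055) + 2426 = (-407/29 - 1055) + 2426 = -31002/29 + 2426 = 39352/29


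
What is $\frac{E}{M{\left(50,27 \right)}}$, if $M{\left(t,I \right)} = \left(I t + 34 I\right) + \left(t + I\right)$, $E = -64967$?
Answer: $- \frac{9281}{335} \approx -27.704$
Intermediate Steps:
$M{\left(t,I \right)} = t + 35 I + I t$ ($M{\left(t,I \right)} = \left(34 I + I t\right) + \left(I + t\right) = t + 35 I + I t$)
$\frac{E}{M{\left(50,27 \right)}} = - \frac{64967}{50 + 35 \cdot 27 + 27 \cdot 50} = - \frac{64967}{50 + 945 + 1350} = - \frac{64967}{2345} = \left(-64967\right) \frac{1}{2345} = - \frac{9281}{335}$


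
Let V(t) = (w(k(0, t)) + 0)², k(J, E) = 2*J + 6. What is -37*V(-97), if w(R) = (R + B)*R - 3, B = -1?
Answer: -26973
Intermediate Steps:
k(J, E) = 6 + 2*J
w(R) = -3 + R*(-1 + R) (w(R) = (R - 1)*R - 3 = (-1 + R)*R - 3 = R*(-1 + R) - 3 = -3 + R*(-1 + R))
V(t) = 729 (V(t) = ((-3 + (6 + 2*0)² - (6 + 2*0)) + 0)² = ((-3 + (6 + 0)² - (6 + 0)) + 0)² = ((-3 + 6² - 1*6) + 0)² = ((-3 + 36 - 6) + 0)² = (27 + 0)² = 27² = 729)
-37*V(-97) = -37*729 = -26973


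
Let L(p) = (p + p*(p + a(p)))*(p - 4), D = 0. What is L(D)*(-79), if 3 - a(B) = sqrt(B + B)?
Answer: 0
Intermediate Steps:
a(B) = 3 - sqrt(2)*sqrt(B) (a(B) = 3 - sqrt(B + B) = 3 - sqrt(2*B) = 3 - sqrt(2)*sqrt(B))
L(p) = (-4 + p)*(p + p*(3 + p - sqrt(2)*sqrt(p))) (L(p) = (p + p*(p + (3 - sqrt(2)*sqrt(p))))*(p - 4) = (p + p*(3 + p - sqrt(2)*sqrt(p)))*(-4 + p) = (-4 + p)*(p + p*(3 + p - sqrt(2)*sqrt(p))))
L(D)*(-79) = (0**3 - 16*0 - sqrt(2)*0**(5/2) + 4*sqrt(2)*0**(3/2))*(-79) = (0 + 0 - 1*sqrt(2)*0 + 4*sqrt(2)*0)*(-79) = (0 + 0 + 0 + 0)*(-79) = 0*(-79) = 0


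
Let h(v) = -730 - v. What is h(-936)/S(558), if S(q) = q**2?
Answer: 103/155682 ≈ 0.00066161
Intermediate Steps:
h(-936)/S(558) = (-730 - 1*(-936))/(558**2) = (-730 + 936)/311364 = 206*(1/311364) = 103/155682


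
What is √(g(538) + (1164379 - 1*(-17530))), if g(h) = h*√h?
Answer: √(1181909 + 538*√538) ≈ 1092.9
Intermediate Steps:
g(h) = h^(3/2)
√(g(538) + (1164379 - 1*(-17530))) = √(538^(3/2) + (1164379 - 1*(-17530))) = √(538*√538 + (1164379 + 17530)) = √(538*√538 + 1181909) = √(1181909 + 538*√538)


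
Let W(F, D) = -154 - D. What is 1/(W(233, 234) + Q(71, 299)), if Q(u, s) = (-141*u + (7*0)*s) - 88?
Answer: -1/10487 ≈ -9.5356e-5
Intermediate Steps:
Q(u, s) = -88 - 141*u (Q(u, s) = (-141*u + 0*s) - 88 = (-141*u + 0) - 88 = -141*u - 88 = -88 - 141*u)
1/(W(233, 234) + Q(71, 299)) = 1/((-154 - 1*234) + (-88 - 141*71)) = 1/((-154 - 234) + (-88 - 10011)) = 1/(-388 - 10099) = 1/(-10487) = -1/10487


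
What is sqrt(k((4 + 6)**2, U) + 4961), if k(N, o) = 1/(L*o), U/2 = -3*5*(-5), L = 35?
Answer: sqrt(5469502710)/1050 ≈ 70.434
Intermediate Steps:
U = 150 (U = 2*(-3*5*(-5)) = 2*(-15*(-5)) = 2*75 = 150)
k(N, o) = 1/(35*o)
sqrt(k((4 + 6)**2, U) + 4961) = sqrt((1/35)/150 + 4961) = sqrt((1/35)*(1/150) + 4961) = sqrt(1/5250 + 4961) = sqrt(26045251/5250) = sqrt(5469502710)/1050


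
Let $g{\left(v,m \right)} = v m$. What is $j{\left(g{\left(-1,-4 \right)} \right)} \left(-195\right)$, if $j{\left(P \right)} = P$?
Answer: $-780$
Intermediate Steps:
$g{\left(v,m \right)} = m v$
$j{\left(g{\left(-1,-4 \right)} \right)} \left(-195\right) = \left(-4\right) \left(-1\right) \left(-195\right) = 4 \left(-195\right) = -780$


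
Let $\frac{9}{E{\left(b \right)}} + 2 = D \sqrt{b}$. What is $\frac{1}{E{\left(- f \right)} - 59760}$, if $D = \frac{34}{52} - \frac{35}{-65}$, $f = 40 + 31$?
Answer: $- \frac{117752438}{7036905895281} + \frac{403 i \sqrt{71}}{14073811790562} \approx -1.6734 \cdot 10^{-5} + 2.4128 \cdot 10^{-10} i$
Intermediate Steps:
$f = 71$
$D = \frac{31}{26}$ ($D = 34 \cdot \frac{1}{52} - - \frac{7}{13} = \frac{17}{26} + \frac{7}{13} = \frac{31}{26} \approx 1.1923$)
$E{\left(b \right)} = \frac{9}{-2 + \frac{31 \sqrt{b}}{26}}$
$\frac{1}{E{\left(- f \right)} - 59760} = \frac{1}{\frac{234}{-52 + 31 \sqrt{\left(-1\right) 71}} - 59760} = \frac{1}{\frac{234}{-52 + 31 \sqrt{-71}} - 59760} = \frac{1}{\frac{234}{-52 + 31 i \sqrt{71}} - 59760} = \frac{1}{-59760 + \frac{234}{-52 + 31 i \sqrt{71}}}$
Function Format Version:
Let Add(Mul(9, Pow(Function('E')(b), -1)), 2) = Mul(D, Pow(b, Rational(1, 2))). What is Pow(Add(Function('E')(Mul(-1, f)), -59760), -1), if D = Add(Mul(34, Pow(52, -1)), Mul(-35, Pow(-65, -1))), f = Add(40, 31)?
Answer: Add(Rational(-117752438, 7036905895281), Mul(Rational(403, 14073811790562), I, Pow(71, Rational(1, 2)))) ≈ Add(-1.6734e-5, Mul(2.4128e-10, I))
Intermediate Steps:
f = 71
D = Rational(31, 26) (D = Add(Mul(34, Rational(1, 52)), Mul(-35, Rational(-1, 65))) = Add(Rational(17, 26), Rational(7, 13)) = Rational(31, 26) ≈ 1.1923)
Function('E')(b) = Mul(9, Pow(Add(-2, Mul(Rational(31, 26), Pow(b, Rational(1, 2)))), -1))
Pow(Add(Function('E')(Mul(-1, f)), -59760), -1) = Pow(Add(Mul(234, Pow(Add(-52, Mul(31, Pow(Mul(-1, 71), Rational(1, 2)))), -1)), -59760), -1) = Pow(Add(Mul(234, Pow(Add(-52, Mul(31, Pow(-71, Rational(1, 2)))), -1)), -59760), -1) = Pow(Add(Mul(234, Pow(Add(-52, Mul(31, Mul(I, Pow(71, Rational(1, 2))))), -1)), -59760), -1) = Pow(Add(Mul(234, Pow(Add(-52, Mul(31, I, Pow(71, Rational(1, 2)))), -1)), -59760), -1) = Pow(Add(-59760, Mul(234, Pow(Add(-52, Mul(31, I, Pow(71, Rational(1, 2)))), -1))), -1)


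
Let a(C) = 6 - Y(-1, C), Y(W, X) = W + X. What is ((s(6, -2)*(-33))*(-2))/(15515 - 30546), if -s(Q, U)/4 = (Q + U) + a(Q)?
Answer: 1320/15031 ≈ 0.087819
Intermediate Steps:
a(C) = 7 - C (a(C) = 6 - (-1 + C) = 6 + (1 - C) = 7 - C)
s(Q, U) = -28 - 4*U (s(Q, U) = -4*((Q + U) + (7 - Q)) = -4*(7 + U) = -28 - 4*U)
((s(6, -2)*(-33))*(-2))/(15515 - 30546) = (((-28 - 4*(-2))*(-33))*(-2))/(15515 - 30546) = (((-28 + 8)*(-33))*(-2))/(-15031) = (-20*(-33)*(-2))*(-1/15031) = (660*(-2))*(-1/15031) = -1320*(-1/15031) = 1320/15031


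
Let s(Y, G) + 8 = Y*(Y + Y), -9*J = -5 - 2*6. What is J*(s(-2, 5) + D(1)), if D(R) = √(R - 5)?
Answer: 34*I/9 ≈ 3.7778*I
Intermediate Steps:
J = 17/9 (J = -(-5 - 2*6)/9 = -(-5 - 12)/9 = -⅑*(-17) = 17/9 ≈ 1.8889)
s(Y, G) = -8 + 2*Y² (s(Y, G) = -8 + Y*(Y + Y) = -8 + Y*(2*Y) = -8 + 2*Y²)
D(R) = √(-5 + R)
J*(s(-2, 5) + D(1)) = 17*((-8 + 2*(-2)²) + √(-5 + 1))/9 = 17*((-8 + 2*4) + √(-4))/9 = 17*((-8 + 8) + 2*I)/9 = 17*(0 + 2*I)/9 = 17*(2*I)/9 = 34*I/9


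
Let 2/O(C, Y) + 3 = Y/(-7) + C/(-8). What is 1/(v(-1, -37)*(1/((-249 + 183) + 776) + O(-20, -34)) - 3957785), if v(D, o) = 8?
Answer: -21655/85705754411 ≈ -2.5267e-7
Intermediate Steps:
O(C, Y) = 2/(-3 - Y/7 - C/8) (O(C, Y) = 2/(-3 + (Y/(-7) + C/(-8))) = 2/(-3 + (Y*(-1/7) + C*(-1/8))) = 2/(-3 + (-Y/7 - C/8)) = 2/(-3 - Y/7 - C/8))
1/(v(-1, -37)*(1/((-249 + 183) + 776) + O(-20, -34)) - 3957785) = 1/(8*(1/((-249 + 183) + 776) - 112/(168 + 7*(-20) + 8*(-34))) - 3957785) = 1/(8*(1/(-66 + 776) - 112/(168 - 140 - 272)) - 3957785) = 1/(8*(1/710 - 112/(-244)) - 3957785) = 1/(8*(1/710 - 112*(-1/244)) - 3957785) = 1/(8*(1/710 + 28/61) - 3957785) = 1/(8*(19941/43310) - 3957785) = 1/(79764/21655 - 3957785) = 1/(-85705754411/21655) = -21655/85705754411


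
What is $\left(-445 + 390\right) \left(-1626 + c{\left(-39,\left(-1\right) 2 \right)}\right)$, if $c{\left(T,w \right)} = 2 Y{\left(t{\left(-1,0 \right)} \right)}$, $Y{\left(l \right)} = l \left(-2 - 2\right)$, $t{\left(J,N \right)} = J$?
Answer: $88990$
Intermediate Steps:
$Y{\left(l \right)} = - 4 l$ ($Y{\left(l \right)} = l \left(-4\right) = - 4 l$)
$c{\left(T,w \right)} = 8$ ($c{\left(T,w \right)} = 2 \left(\left(-4\right) \left(-1\right)\right) = 2 \cdot 4 = 8$)
$\left(-445 + 390\right) \left(-1626 + c{\left(-39,\left(-1\right) 2 \right)}\right) = \left(-445 + 390\right) \left(-1626 + 8\right) = \left(-55\right) \left(-1618\right) = 88990$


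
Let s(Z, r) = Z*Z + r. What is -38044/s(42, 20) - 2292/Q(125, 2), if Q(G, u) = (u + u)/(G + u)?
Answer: -32465377/446 ≈ -72792.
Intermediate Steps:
Q(G, u) = 2*u/(G + u) (Q(G, u) = (2*u)/(G + u) = 2*u/(G + u))
s(Z, r) = r + Z² (s(Z, r) = Z² + r = r + Z²)
-38044/s(42, 20) - 2292/Q(125, 2) = -38044/(20 + 42²) - 2292/(2*2/(125 + 2)) = -38044/(20 + 1764) - 2292/(2*2/127) = -38044/1784 - 2292/(2*2*(1/127)) = -38044*1/1784 - 2292/4/127 = -9511/446 - 2292*127/4 = -9511/446 - 72771 = -32465377/446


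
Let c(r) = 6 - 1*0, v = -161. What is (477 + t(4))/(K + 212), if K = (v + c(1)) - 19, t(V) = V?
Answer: 481/38 ≈ 12.658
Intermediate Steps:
c(r) = 6 (c(r) = 6 + 0 = 6)
K = -174 (K = (-161 + 6) - 19 = -155 - 19 = -174)
(477 + t(4))/(K + 212) = (477 + 4)/(-174 + 212) = 481/38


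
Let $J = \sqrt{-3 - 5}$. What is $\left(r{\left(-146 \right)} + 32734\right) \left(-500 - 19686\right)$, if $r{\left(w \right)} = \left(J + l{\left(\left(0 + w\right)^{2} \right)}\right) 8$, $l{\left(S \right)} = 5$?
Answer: $-661575964 - 322976 i \sqrt{2} \approx -6.6158 \cdot 10^{8} - 4.5676 \cdot 10^{5} i$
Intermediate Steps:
$J = 2 i \sqrt{2}$ ($J = \sqrt{-8} = 2 i \sqrt{2} \approx 2.8284 i$)
$r{\left(w \right)} = 40 + 16 i \sqrt{2}$ ($r{\left(w \right)} = \left(2 i \sqrt{2} + 5\right) 8 = \left(5 + 2 i \sqrt{2}\right) 8 = 40 + 16 i \sqrt{2}$)
$\left(r{\left(-146 \right)} + 32734\right) \left(-500 - 19686\right) = \left(\left(40 + 16 i \sqrt{2}\right) + 32734\right) \left(-500 - 19686\right) = \left(32774 + 16 i \sqrt{2}\right) \left(-20186\right) = -661575964 - 322976 i \sqrt{2}$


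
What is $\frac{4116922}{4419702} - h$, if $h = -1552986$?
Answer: $\frac{3431869723547}{2209851} \approx 1.553 \cdot 10^{6}$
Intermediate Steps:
$\frac{4116922}{4419702} - h = \frac{4116922}{4419702} - -1552986 = 4116922 \cdot \frac{1}{4419702} + 1552986 = \frac{2058461}{2209851} + 1552986 = \frac{3431869723547}{2209851}$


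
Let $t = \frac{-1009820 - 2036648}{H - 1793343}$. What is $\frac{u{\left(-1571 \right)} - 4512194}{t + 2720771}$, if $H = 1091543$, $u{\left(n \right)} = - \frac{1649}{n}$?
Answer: $- \frac{1243704541681250}{749932612733757} \approx -1.6584$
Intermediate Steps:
$t = \frac{761617}{175450}$ ($t = \frac{-1009820 - 2036648}{1091543 - 1793343} = - \frac{3046468}{-701800} = \left(-3046468\right) \left(- \frac{1}{701800}\right) = \frac{761617}{175450} \approx 4.3409$)
$\frac{u{\left(-1571 \right)} - 4512194}{t + 2720771} = \frac{- \frac{1649}{-1571} - 4512194}{\frac{761617}{175450} + 2720771} = \frac{\left(-1649\right) \left(- \frac{1}{1571}\right) - 4512194}{\frac{477360033567}{175450}} = \left(\frac{1649}{1571} - 4512194\right) \frac{175450}{477360033567} = \left(- \frac{7088655125}{1571}\right) \frac{175450}{477360033567} = - \frac{1243704541681250}{749932612733757}$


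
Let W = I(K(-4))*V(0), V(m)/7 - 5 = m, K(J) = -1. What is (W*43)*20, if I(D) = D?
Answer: -30100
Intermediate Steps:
V(m) = 35 + 7*m
W = -35 (W = -(35 + 7*0) = -(35 + 0) = -1*35 = -35)
(W*43)*20 = -35*43*20 = -1505*20 = -30100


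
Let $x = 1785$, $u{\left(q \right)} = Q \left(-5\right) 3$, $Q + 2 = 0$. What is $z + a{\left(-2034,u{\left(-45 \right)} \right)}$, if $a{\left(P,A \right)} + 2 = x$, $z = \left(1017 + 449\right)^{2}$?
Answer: $2150939$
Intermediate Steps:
$Q = -2$ ($Q = -2 + 0 = -2$)
$u{\left(q \right)} = 30$ ($u{\left(q \right)} = \left(-2\right) \left(-5\right) 3 = 10 \cdot 3 = 30$)
$z = 2149156$ ($z = 1466^{2} = 2149156$)
$a{\left(P,A \right)} = 1783$ ($a{\left(P,A \right)} = -2 + 1785 = 1783$)
$z + a{\left(-2034,u{\left(-45 \right)} \right)} = 2149156 + 1783 = 2150939$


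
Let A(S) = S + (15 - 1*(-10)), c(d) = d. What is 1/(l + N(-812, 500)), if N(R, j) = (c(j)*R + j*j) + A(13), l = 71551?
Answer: -1/84411 ≈ -1.1847e-5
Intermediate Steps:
A(S) = 25 + S (A(S) = S + (15 + 10) = S + 25 = 25 + S)
N(R, j) = 38 + j² + R*j (N(R, j) = (j*R + j*j) + (25 + 13) = (R*j + j²) + 38 = (j² + R*j) + 38 = 38 + j² + R*j)
1/(l + N(-812, 500)) = 1/(71551 + (38 + 500² - 812*500)) = 1/(71551 + (38 + 250000 - 406000)) = 1/(71551 - 155962) = 1/(-84411) = -1/84411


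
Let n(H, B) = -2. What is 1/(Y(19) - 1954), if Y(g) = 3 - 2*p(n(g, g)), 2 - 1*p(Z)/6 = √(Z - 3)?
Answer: -395/780269 - 12*I*√5/3901345 ≈ -0.00050624 - 6.8778e-6*I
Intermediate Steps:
p(Z) = 12 - 6*√(-3 + Z) (p(Z) = 12 - 6*√(Z - 3) = 12 - 6*√(-3 + Z))
Y(g) = -21 + 12*I*√5 (Y(g) = 3 - 2*(12 - 6*√(-3 - 2)) = 3 - 2*(12 - 6*I*√5) = 3 + (-24 + 12*I*√5) = -21 + 12*I*√5)
1/(Y(19) - 1954) = 1/((-21 + 12*I*√5) - 1954) = 1/(-1975 + 12*I*√5)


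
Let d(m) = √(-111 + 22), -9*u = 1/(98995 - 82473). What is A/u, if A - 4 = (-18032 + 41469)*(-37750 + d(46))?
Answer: 131560071636708 - 3485035026*I*√89 ≈ 1.3156e+14 - 3.2878e+10*I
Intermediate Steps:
u = -1/148698 (u = -1/(9*(98995 - 82473)) = -⅑/16522 = -⅑*1/16522 = -1/148698 ≈ -6.7250e-6)
d(m) = I*√89 (d(m) = √(-89) = I*√89)
A = -884746746 + 23437*I*√89 (A = 4 + (-18032 + 41469)*(-37750 + I*√89) = 4 + 23437*(-37750 + I*√89) = 4 + (-884746750 + 23437*I*√89) = -884746746 + 23437*I*√89 ≈ -8.8475e+8 + 2.211e+5*I)
A/u = (-884746746 + 23437*I*√89)/(-1/148698) = (-884746746 + 23437*I*√89)*(-148698) = 131560071636708 - 3485035026*I*√89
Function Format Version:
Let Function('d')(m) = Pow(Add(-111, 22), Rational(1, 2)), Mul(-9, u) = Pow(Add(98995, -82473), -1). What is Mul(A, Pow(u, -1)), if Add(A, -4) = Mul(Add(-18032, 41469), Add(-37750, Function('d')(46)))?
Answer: Add(131560071636708, Mul(-3485035026, I, Pow(89, Rational(1, 2)))) ≈ Add(1.3156e+14, Mul(-3.2878e+10, I))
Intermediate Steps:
u = Rational(-1, 148698) (u = Mul(Rational(-1, 9), Pow(Add(98995, -82473), -1)) = Mul(Rational(-1, 9), Pow(16522, -1)) = Mul(Rational(-1, 9), Rational(1, 16522)) = Rational(-1, 148698) ≈ -6.7250e-6)
Function('d')(m) = Mul(I, Pow(89, Rational(1, 2))) (Function('d')(m) = Pow(-89, Rational(1, 2)) = Mul(I, Pow(89, Rational(1, 2))))
A = Add(-884746746, Mul(23437, I, Pow(89, Rational(1, 2)))) (A = Add(4, Mul(Add(-18032, 41469), Add(-37750, Mul(I, Pow(89, Rational(1, 2)))))) = Add(4, Mul(23437, Add(-37750, Mul(I, Pow(89, Rational(1, 2)))))) = Add(4, Add(-884746750, Mul(23437, I, Pow(89, Rational(1, 2))))) = Add(-884746746, Mul(23437, I, Pow(89, Rational(1, 2)))) ≈ Add(-8.8475e+8, Mul(2.2110e+5, I)))
Mul(A, Pow(u, -1)) = Mul(Add(-884746746, Mul(23437, I, Pow(89, Rational(1, 2)))), Pow(Rational(-1, 148698), -1)) = Mul(Add(-884746746, Mul(23437, I, Pow(89, Rational(1, 2)))), -148698) = Add(131560071636708, Mul(-3485035026, I, Pow(89, Rational(1, 2))))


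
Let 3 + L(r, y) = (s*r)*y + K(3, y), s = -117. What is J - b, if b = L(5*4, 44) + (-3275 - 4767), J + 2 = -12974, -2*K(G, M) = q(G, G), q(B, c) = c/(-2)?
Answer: 392113/4 ≈ 98028.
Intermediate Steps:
q(B, c) = -c/2 (q(B, c) = c*(-1/2) = -c/2)
K(G, M) = G/4 (K(G, M) = -(-1)*G/4 = G/4)
J = -12976 (J = -2 - 12974 = -12976)
L(r, y) = -9/4 - 117*r*y (L(r, y) = -3 + ((-117*r)*y + (1/4)*3) = -3 + (-117*r*y + 3/4) = -3 + (3/4 - 117*r*y) = -9/4 - 117*r*y)
b = -444017/4 (b = (-9/4 - 117*5*4*44) + (-3275 - 4767) = (-9/4 - 117*20*44) - 8042 = (-9/4 - 102960) - 8042 = -411849/4 - 8042 = -444017/4 ≈ -1.1100e+5)
J - b = -12976 - 1*(-444017/4) = -12976 + 444017/4 = 392113/4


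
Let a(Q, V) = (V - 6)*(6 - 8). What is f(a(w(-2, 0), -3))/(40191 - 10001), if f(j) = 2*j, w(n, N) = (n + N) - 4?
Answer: 18/15095 ≈ 0.0011924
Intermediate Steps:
w(n, N) = -4 + N + n (w(n, N) = (N + n) - 4 = -4 + N + n)
a(Q, V) = 12 - 2*V (a(Q, V) = (-6 + V)*(-2) = 12 - 2*V)
f(a(w(-2, 0), -3))/(40191 - 10001) = (2*(12 - 2*(-3)))/(40191 - 10001) = (2*(12 + 6))/30190 = (2*18)*(1/30190) = 36*(1/30190) = 18/15095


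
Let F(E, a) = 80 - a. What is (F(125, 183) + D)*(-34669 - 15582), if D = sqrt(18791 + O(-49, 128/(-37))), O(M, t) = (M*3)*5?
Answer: 5175853 - 100502*sqrt(4514) ≈ -1.5765e+6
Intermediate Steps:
O(M, t) = 15*M (O(M, t) = (3*M)*5 = 15*M)
D = 2*sqrt(4514) (D = sqrt(18791 + 15*(-49)) = sqrt(18791 - 735) = sqrt(18056) = 2*sqrt(4514) ≈ 134.37)
(F(125, 183) + D)*(-34669 - 15582) = ((80 - 1*183) + 2*sqrt(4514))*(-34669 - 15582) = ((80 - 183) + 2*sqrt(4514))*(-50251) = (-103 + 2*sqrt(4514))*(-50251) = 5175853 - 100502*sqrt(4514)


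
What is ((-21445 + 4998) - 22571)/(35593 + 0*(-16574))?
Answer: -39018/35593 ≈ -1.0962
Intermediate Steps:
((-21445 + 4998) - 22571)/(35593 + 0*(-16574)) = (-16447 - 22571)/(35593 + 0) = -39018/35593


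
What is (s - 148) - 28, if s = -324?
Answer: -500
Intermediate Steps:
(s - 148) - 28 = (-324 - 148) - 28 = -472 - 28 = -500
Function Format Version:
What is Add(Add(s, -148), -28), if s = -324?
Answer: -500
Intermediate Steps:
Add(Add(s, -148), -28) = Add(Add(-324, -148), -28) = Add(-472, -28) = -500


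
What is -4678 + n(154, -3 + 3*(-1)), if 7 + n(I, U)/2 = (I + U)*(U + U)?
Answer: -8244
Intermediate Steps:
n(I, U) = -14 + 4*U*(I + U) (n(I, U) = -14 + 2*((I + U)*(U + U)) = -14 + 2*((I + U)*(2*U)) = -14 + 2*(2*U*(I + U)) = -14 + 4*U*(I + U))
-4678 + n(154, -3 + 3*(-1)) = -4678 + (-14 + 4*(-3 + 3*(-1))² + 4*154*(-3 + 3*(-1))) = -4678 + (-14 + 4*(-3 - 3)² + 4*154*(-3 - 3)) = -4678 + (-14 + 4*(-6)² + 4*154*(-6)) = -4678 + (-14 + 4*36 - 3696) = -4678 + (-14 + 144 - 3696) = -4678 - 3566 = -8244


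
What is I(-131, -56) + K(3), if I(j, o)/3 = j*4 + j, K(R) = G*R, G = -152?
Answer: -2421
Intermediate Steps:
K(R) = -152*R
I(j, o) = 15*j (I(j, o) = 3*(j*4 + j) = 3*(4*j + j) = 3*(5*j) = 15*j)
I(-131, -56) + K(3) = 15*(-131) - 152*3 = -1965 - 456 = -2421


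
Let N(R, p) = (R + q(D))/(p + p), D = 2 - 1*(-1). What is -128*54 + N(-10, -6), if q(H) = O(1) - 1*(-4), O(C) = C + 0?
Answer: -82939/12 ≈ -6911.6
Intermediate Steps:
O(C) = C
D = 3 (D = 2 + 1 = 3)
q(H) = 5 (q(H) = 1 - 1*(-4) = 1 + 4 = 5)
N(R, p) = (5 + R)/(2*p) (N(R, p) = (R + 5)/(p + p) = (5 + R)/((2*p)) = (5 + R)*(1/(2*p)) = (5 + R)/(2*p))
-128*54 + N(-10, -6) = -128*54 + (1/2)*(5 - 10)/(-6) = -6912 + (1/2)*(-1/6)*(-5) = -6912 + 5/12 = -82939/12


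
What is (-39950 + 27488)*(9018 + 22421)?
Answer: -391792818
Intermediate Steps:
(-39950 + 27488)*(9018 + 22421) = -12462*31439 = -391792818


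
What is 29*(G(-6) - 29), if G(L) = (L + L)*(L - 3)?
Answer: 2291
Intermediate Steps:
G(L) = 2*L*(-3 + L) (G(L) = (2*L)*(-3 + L) = 2*L*(-3 + L))
29*(G(-6) - 29) = 29*(2*(-6)*(-3 - 6) - 29) = 29*(2*(-6)*(-9) - 29) = 29*(108 - 29) = 29*79 = 2291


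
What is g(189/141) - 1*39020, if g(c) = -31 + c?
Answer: -1835334/47 ≈ -39050.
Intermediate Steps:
g(189/141) - 1*39020 = (-31 + 189/141) - 1*39020 = (-31 + 189*(1/141)) - 39020 = (-31 + 63/47) - 39020 = -1394/47 - 39020 = -1835334/47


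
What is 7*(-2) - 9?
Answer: -23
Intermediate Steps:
7*(-2) - 9 = -14 - 9 = -23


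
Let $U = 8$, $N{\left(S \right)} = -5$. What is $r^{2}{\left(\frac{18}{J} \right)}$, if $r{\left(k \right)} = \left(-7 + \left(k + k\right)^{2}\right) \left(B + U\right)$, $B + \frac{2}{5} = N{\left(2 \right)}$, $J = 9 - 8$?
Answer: $\frac{280797049}{25} \approx 1.1232 \cdot 10^{7}$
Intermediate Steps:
$J = 1$ ($J = 9 - 8 = 1$)
$B = - \frac{27}{5}$ ($B = - \frac{2}{5} - 5 = - \frac{27}{5} \approx -5.4$)
$r{\left(k \right)} = - \frac{91}{5} + \frac{52 k^{2}}{5}$ ($r{\left(k \right)} = \left(-7 + \left(k + k\right)^{2}\right) \left(- \frac{27}{5} + 8\right) = \left(-7 + \left(2 k\right)^{2}\right) \frac{13}{5} = \left(-7 + 4 k^{2}\right) \frac{13}{5} = - \frac{91}{5} + \frac{52 k^{2}}{5}$)
$r^{2}{\left(\frac{18}{J} \right)} = \left(- \frac{91}{5} + \frac{52 \left(\frac{18}{1}\right)^{2}}{5}\right)^{2} = \left(- \frac{91}{5} + \frac{52 \left(18 \cdot 1\right)^{2}}{5}\right)^{2} = \left(- \frac{91}{5} + \frac{52 \cdot 18^{2}}{5}\right)^{2} = \left(- \frac{91}{5} + \frac{52}{5} \cdot 324\right)^{2} = \left(- \frac{91}{5} + \frac{16848}{5}\right)^{2} = \left(\frac{16757}{5}\right)^{2} = \frac{280797049}{25}$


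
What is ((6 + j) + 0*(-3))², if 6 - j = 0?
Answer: 144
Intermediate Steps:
j = 6 (j = 6 - 1*0 = 6 + 0 = 6)
((6 + j) + 0*(-3))² = ((6 + 6) + 0*(-3))² = (12 + 0)² = 12² = 144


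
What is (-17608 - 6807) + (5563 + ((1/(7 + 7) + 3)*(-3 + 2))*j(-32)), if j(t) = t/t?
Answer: -263971/14 ≈ -18855.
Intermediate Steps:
j(t) = 1
(-17608 - 6807) + (5563 + ((1/(7 + 7) + 3)*(-3 + 2))*j(-32)) = (-17608 - 6807) + (5563 + ((1/(7 + 7) + 3)*(-3 + 2))*1) = -24415 + (5563 + ((1/14 + 3)*(-1))*1) = -24415 + (5563 + ((43/14)*(-1))*1) = -24415 + (5563 - 43/14*1) = -24415 + (5563 - 43/14) = -24415 + 77839/14 = -263971/14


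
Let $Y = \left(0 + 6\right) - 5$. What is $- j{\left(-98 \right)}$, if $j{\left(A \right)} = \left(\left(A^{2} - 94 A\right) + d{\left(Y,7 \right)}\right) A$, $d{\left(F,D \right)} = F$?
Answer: $1844066$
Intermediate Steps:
$Y = 1$ ($Y = 6 - 5 = 1$)
$j{\left(A \right)} = A \left(1 + A^{2} - 94 A\right)$ ($j{\left(A \right)} = \left(\left(A^{2} - 94 A\right) + 1\right) A = \left(1 + A^{2} - 94 A\right) A = A \left(1 + A^{2} - 94 A\right)$)
$- j{\left(-98 \right)} = - \left(-98\right) \left(1 + \left(-98\right)^{2} - -9212\right) = - \left(-98\right) \left(1 + 9604 + 9212\right) = - \left(-98\right) 18817 = \left(-1\right) \left(-1844066\right) = 1844066$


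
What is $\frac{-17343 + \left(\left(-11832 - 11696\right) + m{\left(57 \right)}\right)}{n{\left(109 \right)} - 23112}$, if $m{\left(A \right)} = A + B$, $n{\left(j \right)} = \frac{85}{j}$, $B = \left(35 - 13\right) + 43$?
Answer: $\frac{4441641}{2519123} \approx 1.7632$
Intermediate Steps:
$B = 65$ ($B = 22 + 43 = 65$)
$m{\left(A \right)} = 65 + A$ ($m{\left(A \right)} = A + 65 = 65 + A$)
$\frac{-17343 + \left(\left(-11832 - 11696\right) + m{\left(57 \right)}\right)}{n{\left(109 \right)} - 23112} = \frac{-17343 + \left(\left(-11832 - 11696\right) + \left(65 + 57\right)\right)}{\frac{85}{109} - 23112} = \frac{-17343 + \left(-23528 + 122\right)}{85 \cdot \frac{1}{109} - 23112} = \frac{-17343 - 23406}{\frac{85}{109} - 23112} = - \frac{40749}{- \frac{2519123}{109}} = \left(-40749\right) \left(- \frac{109}{2519123}\right) = \frac{4441641}{2519123}$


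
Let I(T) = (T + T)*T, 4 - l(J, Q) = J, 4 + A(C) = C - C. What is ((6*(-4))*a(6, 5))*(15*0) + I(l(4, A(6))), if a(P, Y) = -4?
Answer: 0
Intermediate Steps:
A(C) = -4 (A(C) = -4 + (C - C) = -4 + 0 = -4)
l(J, Q) = 4 - J
I(T) = 2*T² (I(T) = (2*T)*T = 2*T²)
((6*(-4))*a(6, 5))*(15*0) + I(l(4, A(6))) = ((6*(-4))*(-4))*(15*0) + 2*(4 - 1*4)² = -24*(-4)*0 + 2*(4 - 4)² = 96*0 + 2*0² = 0 + 2*0 = 0 + 0 = 0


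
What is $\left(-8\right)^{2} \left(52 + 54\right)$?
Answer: $6784$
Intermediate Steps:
$\left(-8\right)^{2} \left(52 + 54\right) = 64 \cdot 106 = 6784$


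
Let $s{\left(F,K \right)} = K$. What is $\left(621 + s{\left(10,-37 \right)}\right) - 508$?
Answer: $76$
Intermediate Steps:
$\left(621 + s{\left(10,-37 \right)}\right) - 508 = \left(621 - 37\right) - 508 = 584 - 508 = 76$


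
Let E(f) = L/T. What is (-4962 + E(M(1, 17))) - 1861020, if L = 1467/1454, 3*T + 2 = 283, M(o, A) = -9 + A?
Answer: -762391725267/408574 ≈ -1.8660e+6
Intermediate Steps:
T = 281/3 (T = -⅔ + (⅓)*283 = -⅔ + 283/3 = 281/3 ≈ 93.667)
L = 1467/1454 (L = 1467*(1/1454) = 1467/1454 ≈ 1.0089)
E(f) = 4401/408574 (E(f) = 1467/(1454*(281/3)) = (1467/1454)*(3/281) = 4401/408574)
(-4962 + E(M(1, 17))) - 1861020 = (-4962 + 4401/408574) - 1861020 = -2027339787/408574 - 1861020 = -762391725267/408574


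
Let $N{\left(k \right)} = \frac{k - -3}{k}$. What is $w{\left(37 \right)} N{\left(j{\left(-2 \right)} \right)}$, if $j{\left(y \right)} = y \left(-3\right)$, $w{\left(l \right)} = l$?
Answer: $\frac{111}{2} \approx 55.5$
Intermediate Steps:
$j{\left(y \right)} = - 3 y$
$N{\left(k \right)} = \frac{3 + k}{k}$ ($N{\left(k \right)} = \frac{k + 3}{k} = \frac{3 + k}{k}$)
$w{\left(37 \right)} N{\left(j{\left(-2 \right)} \right)} = 37 \frac{3 - -6}{\left(-3\right) \left(-2\right)} = 37 \frac{3 + 6}{6} = 37 \cdot \frac{1}{6} \cdot 9 = 37 \cdot \frac{3}{2} = \frac{111}{2}$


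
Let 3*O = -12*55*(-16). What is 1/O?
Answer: 1/3520 ≈ 0.00028409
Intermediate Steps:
O = 3520 (O = (-12*55*(-16))/3 = (-660*(-16))/3 = (⅓)*10560 = 3520)
1/O = 1/3520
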